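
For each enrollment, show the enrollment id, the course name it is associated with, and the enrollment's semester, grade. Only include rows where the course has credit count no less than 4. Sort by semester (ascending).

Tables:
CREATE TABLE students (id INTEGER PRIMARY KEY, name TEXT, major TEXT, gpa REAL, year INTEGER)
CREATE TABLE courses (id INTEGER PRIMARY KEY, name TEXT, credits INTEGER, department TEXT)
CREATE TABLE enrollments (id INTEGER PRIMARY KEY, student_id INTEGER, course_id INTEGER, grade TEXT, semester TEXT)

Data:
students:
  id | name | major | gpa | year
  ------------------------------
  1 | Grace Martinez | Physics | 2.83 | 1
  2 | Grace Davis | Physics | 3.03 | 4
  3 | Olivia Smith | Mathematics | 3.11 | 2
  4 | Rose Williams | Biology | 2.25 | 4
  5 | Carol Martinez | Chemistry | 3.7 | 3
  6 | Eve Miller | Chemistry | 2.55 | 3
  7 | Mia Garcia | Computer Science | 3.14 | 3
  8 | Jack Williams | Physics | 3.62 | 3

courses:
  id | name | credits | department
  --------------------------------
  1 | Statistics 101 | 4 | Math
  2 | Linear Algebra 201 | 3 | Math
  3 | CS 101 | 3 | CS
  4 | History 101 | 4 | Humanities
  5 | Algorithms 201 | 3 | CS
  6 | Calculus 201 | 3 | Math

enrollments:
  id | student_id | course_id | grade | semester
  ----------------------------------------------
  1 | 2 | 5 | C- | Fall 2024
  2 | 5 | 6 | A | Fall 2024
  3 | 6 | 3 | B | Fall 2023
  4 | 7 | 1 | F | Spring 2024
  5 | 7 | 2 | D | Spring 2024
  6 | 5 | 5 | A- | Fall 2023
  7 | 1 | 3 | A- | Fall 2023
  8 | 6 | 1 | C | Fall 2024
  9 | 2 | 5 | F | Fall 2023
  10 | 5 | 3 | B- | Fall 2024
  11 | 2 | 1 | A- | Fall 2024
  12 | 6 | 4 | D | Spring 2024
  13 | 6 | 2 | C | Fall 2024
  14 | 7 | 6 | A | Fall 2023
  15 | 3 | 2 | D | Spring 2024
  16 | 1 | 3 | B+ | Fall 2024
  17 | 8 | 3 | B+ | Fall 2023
SELECT c.id, p.name AS course, c.semester, c.grade FROM enrollments c JOIN courses p ON c.course_id = p.id WHERE p.credits >= 4 ORDER BY c.semester ASC

Execution result:
id | course | semester | grade
8 | Statistics 101 | Fall 2024 | C
11 | Statistics 101 | Fall 2024 | A-
4 | Statistics 101 | Spring 2024 | F
12 | History 101 | Spring 2024 | D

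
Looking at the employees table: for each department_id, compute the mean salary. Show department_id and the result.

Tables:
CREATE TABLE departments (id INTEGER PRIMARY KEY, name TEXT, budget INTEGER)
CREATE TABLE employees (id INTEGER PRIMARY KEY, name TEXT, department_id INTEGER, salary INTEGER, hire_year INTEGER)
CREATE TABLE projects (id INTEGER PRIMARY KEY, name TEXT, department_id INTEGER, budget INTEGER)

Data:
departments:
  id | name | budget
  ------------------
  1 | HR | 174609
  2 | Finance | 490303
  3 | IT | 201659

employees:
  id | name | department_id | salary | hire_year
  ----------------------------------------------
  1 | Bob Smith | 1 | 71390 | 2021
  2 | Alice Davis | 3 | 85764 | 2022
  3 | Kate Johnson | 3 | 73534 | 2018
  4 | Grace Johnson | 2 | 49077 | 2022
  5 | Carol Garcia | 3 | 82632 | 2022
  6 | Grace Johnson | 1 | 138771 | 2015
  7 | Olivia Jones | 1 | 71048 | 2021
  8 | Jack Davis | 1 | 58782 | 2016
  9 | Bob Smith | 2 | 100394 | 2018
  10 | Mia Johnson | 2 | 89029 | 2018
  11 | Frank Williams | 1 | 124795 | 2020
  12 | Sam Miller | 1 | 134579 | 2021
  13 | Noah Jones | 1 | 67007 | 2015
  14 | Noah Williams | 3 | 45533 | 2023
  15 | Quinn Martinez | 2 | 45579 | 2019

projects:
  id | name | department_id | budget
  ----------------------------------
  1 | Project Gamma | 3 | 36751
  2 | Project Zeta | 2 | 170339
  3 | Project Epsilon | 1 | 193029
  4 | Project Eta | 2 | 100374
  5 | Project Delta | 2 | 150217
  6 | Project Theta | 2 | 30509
SELECT department_id, AVG(salary) AS avg_salary FROM employees GROUP BY department_id

Execution result:
department_id | avg_salary
1 | 95196.00
2 | 71019.75
3 | 71865.75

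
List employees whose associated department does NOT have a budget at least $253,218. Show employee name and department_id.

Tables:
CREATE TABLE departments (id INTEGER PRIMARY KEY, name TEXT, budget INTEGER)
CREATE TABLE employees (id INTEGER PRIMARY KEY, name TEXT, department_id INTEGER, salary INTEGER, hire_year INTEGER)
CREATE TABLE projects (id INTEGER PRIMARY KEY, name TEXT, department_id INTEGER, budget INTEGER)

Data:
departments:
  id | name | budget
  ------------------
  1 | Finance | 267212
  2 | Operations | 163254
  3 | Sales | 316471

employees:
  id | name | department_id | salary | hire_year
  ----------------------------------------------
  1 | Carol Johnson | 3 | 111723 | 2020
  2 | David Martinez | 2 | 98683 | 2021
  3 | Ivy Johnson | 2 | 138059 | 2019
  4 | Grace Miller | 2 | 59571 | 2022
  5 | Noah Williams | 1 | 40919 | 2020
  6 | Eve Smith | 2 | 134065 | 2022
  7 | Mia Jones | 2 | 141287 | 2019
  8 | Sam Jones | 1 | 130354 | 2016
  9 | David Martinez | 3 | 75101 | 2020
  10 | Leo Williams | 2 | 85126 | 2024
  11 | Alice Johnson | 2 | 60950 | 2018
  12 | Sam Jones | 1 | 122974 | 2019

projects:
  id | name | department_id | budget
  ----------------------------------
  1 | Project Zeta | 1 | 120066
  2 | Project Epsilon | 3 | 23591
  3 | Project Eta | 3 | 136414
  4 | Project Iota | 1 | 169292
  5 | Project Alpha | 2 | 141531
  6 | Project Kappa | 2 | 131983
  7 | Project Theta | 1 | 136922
SELECT name, department_id FROM employees WHERE department_id NOT IN (SELECT id FROM departments WHERE budget >= 253218)

Execution result:
name | department_id
David Martinez | 2
Ivy Johnson | 2
Grace Miller | 2
Eve Smith | 2
Mia Jones | 2
Leo Williams | 2
Alice Johnson | 2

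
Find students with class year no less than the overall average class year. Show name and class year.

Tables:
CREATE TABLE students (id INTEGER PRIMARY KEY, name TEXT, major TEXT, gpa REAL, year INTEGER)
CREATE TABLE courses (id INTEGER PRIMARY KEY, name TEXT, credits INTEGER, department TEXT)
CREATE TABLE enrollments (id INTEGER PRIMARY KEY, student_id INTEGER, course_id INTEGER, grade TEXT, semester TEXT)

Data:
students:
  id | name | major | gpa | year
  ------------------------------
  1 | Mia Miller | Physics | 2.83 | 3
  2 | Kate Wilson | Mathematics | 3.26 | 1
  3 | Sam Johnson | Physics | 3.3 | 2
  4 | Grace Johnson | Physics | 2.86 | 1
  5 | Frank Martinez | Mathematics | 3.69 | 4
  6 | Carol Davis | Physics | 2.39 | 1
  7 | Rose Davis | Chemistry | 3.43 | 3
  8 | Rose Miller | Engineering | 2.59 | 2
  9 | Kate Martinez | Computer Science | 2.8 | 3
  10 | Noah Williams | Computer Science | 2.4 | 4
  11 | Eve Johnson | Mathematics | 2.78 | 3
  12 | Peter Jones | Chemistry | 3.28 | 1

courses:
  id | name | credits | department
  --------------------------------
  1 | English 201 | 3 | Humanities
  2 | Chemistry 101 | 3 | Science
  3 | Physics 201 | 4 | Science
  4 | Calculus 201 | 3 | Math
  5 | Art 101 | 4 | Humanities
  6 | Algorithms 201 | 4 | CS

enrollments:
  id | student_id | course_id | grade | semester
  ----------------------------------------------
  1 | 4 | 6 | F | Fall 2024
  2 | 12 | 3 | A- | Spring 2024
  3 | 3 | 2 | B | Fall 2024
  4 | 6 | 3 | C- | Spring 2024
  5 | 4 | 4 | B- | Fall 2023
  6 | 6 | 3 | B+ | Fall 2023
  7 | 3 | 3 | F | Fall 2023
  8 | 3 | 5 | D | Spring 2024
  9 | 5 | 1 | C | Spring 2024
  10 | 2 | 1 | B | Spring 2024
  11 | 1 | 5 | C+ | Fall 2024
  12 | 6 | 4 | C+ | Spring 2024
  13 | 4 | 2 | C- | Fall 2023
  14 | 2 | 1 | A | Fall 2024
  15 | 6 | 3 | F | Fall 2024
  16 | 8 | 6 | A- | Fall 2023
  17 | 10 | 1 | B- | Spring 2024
SELECT name, year FROM students WHERE year >= (SELECT AVG(year) FROM students)

Execution result:
name | year
Mia Miller | 3
Frank Martinez | 4
Rose Davis | 3
Kate Martinez | 3
Noah Williams | 4
Eve Johnson | 3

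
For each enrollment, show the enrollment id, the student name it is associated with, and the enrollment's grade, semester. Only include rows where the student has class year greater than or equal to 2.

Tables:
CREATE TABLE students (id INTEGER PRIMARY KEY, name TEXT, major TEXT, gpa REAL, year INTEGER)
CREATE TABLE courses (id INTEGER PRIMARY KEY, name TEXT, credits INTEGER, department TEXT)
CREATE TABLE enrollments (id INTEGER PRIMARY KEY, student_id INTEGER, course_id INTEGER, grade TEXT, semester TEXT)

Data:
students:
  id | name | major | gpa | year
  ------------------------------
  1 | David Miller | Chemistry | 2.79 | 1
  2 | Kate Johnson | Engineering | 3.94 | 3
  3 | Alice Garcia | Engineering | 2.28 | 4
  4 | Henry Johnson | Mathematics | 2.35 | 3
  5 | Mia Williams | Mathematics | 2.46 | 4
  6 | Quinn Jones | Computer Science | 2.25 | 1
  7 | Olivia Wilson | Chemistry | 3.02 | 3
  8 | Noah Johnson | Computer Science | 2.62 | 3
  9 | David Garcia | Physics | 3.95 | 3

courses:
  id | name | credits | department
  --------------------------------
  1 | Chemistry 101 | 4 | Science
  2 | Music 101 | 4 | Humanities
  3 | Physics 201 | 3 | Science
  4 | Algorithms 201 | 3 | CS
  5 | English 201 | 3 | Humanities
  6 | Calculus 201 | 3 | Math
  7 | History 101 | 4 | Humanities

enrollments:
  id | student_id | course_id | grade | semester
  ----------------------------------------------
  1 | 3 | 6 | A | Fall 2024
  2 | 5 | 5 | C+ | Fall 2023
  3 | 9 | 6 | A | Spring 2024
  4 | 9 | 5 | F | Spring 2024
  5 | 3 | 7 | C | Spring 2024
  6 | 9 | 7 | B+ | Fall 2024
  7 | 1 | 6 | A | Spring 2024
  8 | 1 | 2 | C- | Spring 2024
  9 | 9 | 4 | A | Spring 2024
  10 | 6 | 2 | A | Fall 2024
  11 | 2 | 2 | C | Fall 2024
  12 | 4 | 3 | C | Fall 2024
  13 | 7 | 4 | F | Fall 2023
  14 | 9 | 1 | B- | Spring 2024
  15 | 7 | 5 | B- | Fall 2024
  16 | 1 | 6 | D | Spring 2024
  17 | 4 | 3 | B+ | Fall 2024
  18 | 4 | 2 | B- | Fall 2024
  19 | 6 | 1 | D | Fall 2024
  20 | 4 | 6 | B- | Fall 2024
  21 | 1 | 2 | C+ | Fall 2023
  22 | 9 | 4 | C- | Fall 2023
SELECT c.id, p.name AS student, c.grade, c.semester FROM enrollments c JOIN students p ON c.student_id = p.id WHERE p.year >= 2

Execution result:
id | student | grade | semester
1 | Alice Garcia | A | Fall 2024
2 | Mia Williams | C+ | Fall 2023
3 | David Garcia | A | Spring 2024
4 | David Garcia | F | Spring 2024
5 | Alice Garcia | C | Spring 2024
6 | David Garcia | B+ | Fall 2024
9 | David Garcia | A | Spring 2024
11 | Kate Johnson | C | Fall 2024
12 | Henry Johnson | C | Fall 2024
13 | Olivia Wilson | F | Fall 2023
14 | David Garcia | B- | Spring 2024
15 | Olivia Wilson | B- | Fall 2024
17 | Henry Johnson | B+ | Fall 2024
18 | Henry Johnson | B- | Fall 2024
20 | Henry Johnson | B- | Fall 2024
22 | David Garcia | C- | Fall 2023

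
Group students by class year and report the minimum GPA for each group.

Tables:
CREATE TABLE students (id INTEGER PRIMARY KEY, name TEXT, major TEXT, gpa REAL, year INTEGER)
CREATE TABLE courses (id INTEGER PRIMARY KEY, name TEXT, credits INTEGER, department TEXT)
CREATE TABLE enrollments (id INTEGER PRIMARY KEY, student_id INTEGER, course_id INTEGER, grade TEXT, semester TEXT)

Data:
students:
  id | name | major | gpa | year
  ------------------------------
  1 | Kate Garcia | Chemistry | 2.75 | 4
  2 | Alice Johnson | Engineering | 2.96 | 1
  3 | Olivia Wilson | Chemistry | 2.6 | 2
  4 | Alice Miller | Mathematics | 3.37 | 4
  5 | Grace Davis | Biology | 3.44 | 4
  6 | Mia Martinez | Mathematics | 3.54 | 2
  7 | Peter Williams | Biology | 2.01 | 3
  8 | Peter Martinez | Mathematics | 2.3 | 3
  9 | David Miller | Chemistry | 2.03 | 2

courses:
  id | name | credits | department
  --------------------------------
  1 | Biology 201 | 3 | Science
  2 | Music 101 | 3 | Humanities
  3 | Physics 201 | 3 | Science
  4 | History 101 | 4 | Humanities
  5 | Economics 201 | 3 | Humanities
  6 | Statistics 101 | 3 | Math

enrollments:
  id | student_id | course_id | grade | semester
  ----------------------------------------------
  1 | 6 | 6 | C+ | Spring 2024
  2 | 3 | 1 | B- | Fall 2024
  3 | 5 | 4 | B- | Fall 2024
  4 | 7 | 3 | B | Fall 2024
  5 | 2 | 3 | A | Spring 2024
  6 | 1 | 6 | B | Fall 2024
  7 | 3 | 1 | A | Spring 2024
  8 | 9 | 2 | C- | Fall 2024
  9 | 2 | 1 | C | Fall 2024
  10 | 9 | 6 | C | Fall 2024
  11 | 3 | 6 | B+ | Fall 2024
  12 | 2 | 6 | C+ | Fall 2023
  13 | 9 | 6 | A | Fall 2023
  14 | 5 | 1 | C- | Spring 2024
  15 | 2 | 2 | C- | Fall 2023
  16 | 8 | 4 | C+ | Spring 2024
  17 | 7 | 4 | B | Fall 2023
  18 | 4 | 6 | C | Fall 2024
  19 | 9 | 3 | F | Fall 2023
SELECT year, MIN(gpa) AS min_gpa FROM students GROUP BY year

Execution result:
year | min_gpa
1 | 2.96
2 | 2.03
3 | 2.01
4 | 2.75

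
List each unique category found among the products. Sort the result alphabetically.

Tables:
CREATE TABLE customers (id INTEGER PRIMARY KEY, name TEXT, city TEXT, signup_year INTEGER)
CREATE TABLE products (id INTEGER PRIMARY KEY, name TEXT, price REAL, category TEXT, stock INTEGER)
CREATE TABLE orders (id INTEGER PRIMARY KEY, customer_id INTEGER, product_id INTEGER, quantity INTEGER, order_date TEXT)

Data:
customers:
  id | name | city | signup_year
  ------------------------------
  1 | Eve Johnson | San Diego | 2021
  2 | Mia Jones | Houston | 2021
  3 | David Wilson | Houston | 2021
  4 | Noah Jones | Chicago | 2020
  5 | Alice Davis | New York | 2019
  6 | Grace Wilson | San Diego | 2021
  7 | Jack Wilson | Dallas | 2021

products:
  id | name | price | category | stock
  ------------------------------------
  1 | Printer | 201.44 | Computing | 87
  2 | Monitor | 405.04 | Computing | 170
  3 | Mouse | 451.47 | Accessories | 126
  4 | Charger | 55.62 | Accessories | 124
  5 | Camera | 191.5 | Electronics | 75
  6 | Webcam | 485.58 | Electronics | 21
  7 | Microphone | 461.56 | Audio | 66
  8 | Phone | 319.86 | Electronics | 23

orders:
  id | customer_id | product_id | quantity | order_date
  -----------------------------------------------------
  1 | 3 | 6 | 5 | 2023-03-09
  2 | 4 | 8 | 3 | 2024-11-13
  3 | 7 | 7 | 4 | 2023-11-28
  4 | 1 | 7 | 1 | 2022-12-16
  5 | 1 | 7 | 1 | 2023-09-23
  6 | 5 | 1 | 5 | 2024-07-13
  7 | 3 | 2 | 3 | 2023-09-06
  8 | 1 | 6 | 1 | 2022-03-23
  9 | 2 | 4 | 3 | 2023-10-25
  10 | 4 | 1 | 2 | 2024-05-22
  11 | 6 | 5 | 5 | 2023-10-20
SELECT DISTINCT category FROM products ORDER BY category

Execution result:
category
Accessories
Audio
Computing
Electronics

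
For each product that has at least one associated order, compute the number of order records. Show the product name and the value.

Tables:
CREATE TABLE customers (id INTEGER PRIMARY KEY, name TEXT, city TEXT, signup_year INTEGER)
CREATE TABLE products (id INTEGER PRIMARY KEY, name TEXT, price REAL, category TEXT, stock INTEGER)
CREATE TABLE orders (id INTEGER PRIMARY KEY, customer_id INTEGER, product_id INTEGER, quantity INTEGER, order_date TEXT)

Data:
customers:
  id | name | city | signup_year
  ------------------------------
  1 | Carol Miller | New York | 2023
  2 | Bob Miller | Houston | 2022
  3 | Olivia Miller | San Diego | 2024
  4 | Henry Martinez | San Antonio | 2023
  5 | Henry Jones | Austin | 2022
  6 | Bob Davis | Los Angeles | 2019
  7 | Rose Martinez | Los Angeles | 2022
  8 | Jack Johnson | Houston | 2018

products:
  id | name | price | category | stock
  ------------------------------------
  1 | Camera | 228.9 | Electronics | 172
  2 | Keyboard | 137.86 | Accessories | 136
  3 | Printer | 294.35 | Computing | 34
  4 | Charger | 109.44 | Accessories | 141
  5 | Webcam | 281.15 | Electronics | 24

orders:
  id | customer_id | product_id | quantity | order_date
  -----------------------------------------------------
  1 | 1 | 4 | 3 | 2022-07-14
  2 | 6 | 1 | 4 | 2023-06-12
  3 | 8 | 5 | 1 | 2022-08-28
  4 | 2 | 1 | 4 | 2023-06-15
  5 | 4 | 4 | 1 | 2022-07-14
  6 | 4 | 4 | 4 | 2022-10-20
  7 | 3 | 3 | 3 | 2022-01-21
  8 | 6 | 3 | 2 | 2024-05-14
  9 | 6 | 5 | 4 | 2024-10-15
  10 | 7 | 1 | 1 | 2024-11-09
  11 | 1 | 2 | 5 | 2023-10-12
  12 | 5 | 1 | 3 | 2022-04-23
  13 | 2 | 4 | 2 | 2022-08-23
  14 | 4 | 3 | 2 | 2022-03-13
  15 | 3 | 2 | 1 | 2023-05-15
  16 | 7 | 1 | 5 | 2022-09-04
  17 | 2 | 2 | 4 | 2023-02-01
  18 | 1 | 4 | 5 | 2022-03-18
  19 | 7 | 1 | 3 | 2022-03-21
SELECT p.name, COUNT(*) AS n FROM orders c JOIN products p ON c.product_id = p.id GROUP BY p.id, p.name

Execution result:
name | n
Camera | 6
Keyboard | 3
Printer | 3
Charger | 5
Webcam | 2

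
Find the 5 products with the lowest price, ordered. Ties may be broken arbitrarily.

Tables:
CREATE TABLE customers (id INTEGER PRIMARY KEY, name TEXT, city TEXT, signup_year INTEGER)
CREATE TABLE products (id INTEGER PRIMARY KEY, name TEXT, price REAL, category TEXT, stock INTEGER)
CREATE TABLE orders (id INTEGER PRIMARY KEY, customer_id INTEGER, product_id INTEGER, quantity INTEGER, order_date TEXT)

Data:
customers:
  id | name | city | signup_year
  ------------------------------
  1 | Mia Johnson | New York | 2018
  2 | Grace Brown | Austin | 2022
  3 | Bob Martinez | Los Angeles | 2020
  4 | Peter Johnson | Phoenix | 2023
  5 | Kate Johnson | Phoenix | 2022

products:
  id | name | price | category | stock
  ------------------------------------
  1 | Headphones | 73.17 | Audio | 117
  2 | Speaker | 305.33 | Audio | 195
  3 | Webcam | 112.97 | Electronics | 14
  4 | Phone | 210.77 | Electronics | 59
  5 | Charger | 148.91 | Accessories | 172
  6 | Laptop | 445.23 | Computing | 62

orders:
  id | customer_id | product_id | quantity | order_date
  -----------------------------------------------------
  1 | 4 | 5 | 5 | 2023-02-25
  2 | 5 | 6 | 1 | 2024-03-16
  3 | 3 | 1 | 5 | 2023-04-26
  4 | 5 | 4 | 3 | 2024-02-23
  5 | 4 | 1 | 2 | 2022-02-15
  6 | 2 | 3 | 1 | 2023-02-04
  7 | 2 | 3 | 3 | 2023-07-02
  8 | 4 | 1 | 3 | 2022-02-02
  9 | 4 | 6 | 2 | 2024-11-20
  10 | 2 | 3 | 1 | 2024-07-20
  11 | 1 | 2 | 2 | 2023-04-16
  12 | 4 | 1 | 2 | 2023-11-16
SELECT name, price FROM products ORDER BY price ASC LIMIT 5

Execution result:
name | price
Headphones | 73.17
Webcam | 112.97
Charger | 148.91
Phone | 210.77
Speaker | 305.33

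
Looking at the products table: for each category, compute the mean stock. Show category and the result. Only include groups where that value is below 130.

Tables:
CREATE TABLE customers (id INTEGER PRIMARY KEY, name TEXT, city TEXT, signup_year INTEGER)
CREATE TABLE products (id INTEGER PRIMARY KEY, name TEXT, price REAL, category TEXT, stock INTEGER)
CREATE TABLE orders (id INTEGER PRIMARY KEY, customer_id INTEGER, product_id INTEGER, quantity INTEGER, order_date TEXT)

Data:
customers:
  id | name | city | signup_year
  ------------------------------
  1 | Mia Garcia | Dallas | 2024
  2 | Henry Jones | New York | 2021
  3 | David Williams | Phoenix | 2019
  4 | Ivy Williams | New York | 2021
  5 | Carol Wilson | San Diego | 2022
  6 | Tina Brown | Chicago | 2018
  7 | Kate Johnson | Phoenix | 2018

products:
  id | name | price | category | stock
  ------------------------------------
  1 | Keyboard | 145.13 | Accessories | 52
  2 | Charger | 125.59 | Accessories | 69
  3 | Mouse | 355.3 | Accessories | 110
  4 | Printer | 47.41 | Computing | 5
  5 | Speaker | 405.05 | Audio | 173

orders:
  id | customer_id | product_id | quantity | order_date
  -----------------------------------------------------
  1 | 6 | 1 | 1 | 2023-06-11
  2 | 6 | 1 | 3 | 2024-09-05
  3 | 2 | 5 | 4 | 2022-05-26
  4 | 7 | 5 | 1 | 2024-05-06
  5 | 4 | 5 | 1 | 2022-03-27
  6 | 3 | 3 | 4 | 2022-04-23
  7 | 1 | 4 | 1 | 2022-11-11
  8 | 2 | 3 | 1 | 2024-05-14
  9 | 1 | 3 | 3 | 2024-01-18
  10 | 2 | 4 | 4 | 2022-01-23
SELECT category, AVG(stock) AS avg_stock FROM products GROUP BY category HAVING AVG(stock) < 130

Execution result:
category | avg_stock
Accessories | 77.00
Computing | 5.00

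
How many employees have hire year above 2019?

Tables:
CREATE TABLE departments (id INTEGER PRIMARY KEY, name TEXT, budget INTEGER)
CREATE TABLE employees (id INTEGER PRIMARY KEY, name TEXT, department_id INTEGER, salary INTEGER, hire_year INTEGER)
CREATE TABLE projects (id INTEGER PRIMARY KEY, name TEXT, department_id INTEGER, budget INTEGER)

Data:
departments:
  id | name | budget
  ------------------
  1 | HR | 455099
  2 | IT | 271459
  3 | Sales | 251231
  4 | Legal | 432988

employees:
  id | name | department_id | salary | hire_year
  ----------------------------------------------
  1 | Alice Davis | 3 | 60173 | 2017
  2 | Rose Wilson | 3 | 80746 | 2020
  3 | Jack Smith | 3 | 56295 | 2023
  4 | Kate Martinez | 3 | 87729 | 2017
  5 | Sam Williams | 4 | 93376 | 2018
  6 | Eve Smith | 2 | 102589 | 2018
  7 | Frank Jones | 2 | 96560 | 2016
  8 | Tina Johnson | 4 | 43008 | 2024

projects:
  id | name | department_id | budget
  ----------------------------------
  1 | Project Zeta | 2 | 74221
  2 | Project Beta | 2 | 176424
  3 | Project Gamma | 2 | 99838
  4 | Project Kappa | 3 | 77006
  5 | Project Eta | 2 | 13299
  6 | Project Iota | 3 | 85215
SELECT COUNT(*) FROM employees WHERE hire_year > 2019

Execution result:
3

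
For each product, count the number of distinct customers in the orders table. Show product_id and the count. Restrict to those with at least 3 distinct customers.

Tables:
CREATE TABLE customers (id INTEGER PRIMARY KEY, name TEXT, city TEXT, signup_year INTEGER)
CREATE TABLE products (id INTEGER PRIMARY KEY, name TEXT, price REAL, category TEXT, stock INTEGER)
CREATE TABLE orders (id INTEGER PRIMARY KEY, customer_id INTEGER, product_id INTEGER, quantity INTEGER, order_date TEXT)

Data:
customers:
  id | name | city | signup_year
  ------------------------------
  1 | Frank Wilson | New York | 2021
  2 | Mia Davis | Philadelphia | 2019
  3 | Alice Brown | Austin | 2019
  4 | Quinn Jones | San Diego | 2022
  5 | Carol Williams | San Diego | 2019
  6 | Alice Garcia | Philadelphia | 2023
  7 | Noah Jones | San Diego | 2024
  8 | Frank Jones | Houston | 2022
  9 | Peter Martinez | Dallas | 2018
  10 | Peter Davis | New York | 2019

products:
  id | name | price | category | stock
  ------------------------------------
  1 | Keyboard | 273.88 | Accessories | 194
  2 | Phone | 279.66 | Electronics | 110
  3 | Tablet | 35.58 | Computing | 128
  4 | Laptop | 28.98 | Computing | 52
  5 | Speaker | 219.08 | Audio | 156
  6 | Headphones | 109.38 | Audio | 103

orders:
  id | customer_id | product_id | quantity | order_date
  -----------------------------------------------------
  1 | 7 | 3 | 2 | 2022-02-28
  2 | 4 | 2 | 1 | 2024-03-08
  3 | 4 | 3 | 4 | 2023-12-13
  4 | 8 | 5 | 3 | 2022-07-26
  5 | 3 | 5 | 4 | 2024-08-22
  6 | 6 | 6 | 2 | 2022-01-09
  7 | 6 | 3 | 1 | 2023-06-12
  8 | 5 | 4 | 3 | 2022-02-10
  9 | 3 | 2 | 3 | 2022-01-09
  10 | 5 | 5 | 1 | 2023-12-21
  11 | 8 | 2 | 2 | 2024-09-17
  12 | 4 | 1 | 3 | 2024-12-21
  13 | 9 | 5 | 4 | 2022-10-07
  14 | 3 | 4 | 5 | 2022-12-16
SELECT product_id, COUNT(DISTINCT customer_id) AS distinct_customer_count FROM orders GROUP BY product_id HAVING COUNT(DISTINCT customer_id) >= 3

Execution result:
product_id | distinct_customer_count
2 | 3
3 | 3
5 | 4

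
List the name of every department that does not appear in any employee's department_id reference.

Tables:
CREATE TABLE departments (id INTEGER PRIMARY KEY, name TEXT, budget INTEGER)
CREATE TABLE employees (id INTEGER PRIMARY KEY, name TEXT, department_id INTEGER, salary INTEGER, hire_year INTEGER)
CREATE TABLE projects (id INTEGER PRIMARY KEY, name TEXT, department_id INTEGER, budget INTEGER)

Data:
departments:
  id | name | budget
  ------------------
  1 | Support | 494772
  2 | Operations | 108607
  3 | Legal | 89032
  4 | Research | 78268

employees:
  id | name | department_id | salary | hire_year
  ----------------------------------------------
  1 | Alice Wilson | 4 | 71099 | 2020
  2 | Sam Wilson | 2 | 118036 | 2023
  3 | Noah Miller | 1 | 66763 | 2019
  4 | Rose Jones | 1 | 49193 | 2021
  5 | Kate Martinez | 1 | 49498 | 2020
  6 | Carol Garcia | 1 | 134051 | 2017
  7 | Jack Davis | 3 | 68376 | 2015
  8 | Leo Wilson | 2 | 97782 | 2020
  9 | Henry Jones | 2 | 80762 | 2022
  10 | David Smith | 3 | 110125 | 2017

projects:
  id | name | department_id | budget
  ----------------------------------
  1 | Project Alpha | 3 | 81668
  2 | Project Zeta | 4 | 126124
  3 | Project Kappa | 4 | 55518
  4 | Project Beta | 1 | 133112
SELECT p.name FROM departments p LEFT JOIN employees c ON c.department_id = p.id WHERE c.id IS NULL

Execution result:
(no rows)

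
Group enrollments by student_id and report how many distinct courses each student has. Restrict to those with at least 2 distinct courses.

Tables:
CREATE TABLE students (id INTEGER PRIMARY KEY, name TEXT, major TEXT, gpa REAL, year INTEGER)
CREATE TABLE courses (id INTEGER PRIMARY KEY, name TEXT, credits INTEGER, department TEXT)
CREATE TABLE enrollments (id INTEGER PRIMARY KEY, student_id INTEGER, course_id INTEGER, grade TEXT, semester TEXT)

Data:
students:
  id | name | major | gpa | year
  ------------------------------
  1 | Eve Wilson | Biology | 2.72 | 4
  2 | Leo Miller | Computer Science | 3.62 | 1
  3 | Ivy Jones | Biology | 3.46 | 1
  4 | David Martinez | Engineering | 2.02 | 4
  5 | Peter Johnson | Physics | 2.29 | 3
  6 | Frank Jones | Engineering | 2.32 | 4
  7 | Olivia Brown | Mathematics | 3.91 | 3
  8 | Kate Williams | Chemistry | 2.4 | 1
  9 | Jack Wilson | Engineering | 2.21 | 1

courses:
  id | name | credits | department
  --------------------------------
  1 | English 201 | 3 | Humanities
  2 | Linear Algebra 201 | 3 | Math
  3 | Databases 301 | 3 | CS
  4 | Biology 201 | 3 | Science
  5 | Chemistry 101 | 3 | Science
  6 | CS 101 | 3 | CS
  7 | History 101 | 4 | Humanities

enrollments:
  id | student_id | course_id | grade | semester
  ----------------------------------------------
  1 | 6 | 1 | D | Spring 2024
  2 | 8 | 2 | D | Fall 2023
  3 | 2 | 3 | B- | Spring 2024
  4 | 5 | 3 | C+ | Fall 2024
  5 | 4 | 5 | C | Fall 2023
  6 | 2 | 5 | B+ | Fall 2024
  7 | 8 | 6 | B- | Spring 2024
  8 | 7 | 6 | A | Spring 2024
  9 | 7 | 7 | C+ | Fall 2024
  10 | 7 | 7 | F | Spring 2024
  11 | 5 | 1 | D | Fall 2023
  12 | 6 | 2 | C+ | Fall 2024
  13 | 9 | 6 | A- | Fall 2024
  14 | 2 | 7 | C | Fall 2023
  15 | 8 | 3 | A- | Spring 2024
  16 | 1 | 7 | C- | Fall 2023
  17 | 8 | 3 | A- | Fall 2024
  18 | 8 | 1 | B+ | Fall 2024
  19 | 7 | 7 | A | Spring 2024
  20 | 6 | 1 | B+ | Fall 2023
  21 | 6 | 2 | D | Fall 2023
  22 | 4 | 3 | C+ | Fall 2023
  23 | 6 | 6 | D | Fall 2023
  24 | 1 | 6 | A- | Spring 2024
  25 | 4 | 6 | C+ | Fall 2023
SELECT student_id, COUNT(DISTINCT course_id) AS distinct_course_count FROM enrollments GROUP BY student_id HAVING COUNT(DISTINCT course_id) >= 2

Execution result:
student_id | distinct_course_count
1 | 2
2 | 3
4 | 3
5 | 2
6 | 3
7 | 2
8 | 4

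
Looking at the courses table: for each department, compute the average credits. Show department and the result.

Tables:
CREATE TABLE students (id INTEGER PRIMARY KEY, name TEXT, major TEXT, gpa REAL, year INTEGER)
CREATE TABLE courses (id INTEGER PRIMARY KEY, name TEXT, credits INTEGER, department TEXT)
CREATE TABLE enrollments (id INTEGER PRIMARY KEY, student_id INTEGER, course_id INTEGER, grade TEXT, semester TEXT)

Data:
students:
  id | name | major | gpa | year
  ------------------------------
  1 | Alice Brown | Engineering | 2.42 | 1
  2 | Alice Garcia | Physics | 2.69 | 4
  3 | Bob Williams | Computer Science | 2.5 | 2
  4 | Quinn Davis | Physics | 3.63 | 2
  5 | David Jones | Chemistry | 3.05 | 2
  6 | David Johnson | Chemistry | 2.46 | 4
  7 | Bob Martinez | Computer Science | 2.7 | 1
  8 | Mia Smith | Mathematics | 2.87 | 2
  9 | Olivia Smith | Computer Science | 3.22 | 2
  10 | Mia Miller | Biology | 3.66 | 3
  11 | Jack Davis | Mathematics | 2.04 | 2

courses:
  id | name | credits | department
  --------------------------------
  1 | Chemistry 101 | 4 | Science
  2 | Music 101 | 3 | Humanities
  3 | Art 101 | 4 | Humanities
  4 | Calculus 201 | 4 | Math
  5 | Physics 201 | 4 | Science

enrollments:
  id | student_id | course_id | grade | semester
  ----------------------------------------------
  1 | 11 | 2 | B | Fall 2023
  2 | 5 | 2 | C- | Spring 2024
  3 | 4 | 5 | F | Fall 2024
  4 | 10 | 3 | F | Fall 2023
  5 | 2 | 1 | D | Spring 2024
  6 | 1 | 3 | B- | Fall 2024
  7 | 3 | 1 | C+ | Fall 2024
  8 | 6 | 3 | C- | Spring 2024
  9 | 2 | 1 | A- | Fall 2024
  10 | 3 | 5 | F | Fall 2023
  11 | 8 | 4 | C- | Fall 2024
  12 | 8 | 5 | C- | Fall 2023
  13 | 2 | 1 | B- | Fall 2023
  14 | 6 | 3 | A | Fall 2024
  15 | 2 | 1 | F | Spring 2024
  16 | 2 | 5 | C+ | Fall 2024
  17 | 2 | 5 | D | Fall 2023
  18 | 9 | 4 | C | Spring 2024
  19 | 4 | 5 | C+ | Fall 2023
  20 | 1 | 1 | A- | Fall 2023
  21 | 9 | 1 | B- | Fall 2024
SELECT department, AVG(credits) AS avg_credits FROM courses GROUP BY department

Execution result:
department | avg_credits
Humanities | 3.50
Math | 4.00
Science | 4.00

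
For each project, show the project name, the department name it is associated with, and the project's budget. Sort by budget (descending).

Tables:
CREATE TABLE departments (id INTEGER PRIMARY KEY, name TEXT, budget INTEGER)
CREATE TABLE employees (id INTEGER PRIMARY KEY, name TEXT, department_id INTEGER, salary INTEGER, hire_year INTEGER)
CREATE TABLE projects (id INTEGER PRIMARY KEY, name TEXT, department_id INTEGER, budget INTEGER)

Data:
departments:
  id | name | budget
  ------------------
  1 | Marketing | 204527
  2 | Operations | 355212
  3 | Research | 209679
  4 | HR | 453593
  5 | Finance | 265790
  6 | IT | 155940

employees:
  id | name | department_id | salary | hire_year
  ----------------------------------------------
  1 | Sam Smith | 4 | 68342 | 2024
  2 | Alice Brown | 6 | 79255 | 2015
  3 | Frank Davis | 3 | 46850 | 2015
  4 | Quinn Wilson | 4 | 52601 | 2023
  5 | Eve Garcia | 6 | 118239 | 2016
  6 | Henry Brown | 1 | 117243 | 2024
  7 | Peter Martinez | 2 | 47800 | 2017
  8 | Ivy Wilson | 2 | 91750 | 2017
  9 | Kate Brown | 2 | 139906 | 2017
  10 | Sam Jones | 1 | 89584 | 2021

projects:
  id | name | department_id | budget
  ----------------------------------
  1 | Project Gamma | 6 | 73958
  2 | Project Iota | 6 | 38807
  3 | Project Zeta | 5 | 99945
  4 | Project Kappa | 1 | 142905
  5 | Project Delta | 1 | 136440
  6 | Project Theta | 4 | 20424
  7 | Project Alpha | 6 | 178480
SELECT c.name, p.name AS department, c.budget FROM projects c JOIN departments p ON c.department_id = p.id ORDER BY c.budget DESC

Execution result:
name | department | budget
Project Alpha | IT | 178480
Project Kappa | Marketing | 142905
Project Delta | Marketing | 136440
Project Zeta | Finance | 99945
Project Gamma | IT | 73958
Project Iota | IT | 38807
Project Theta | HR | 20424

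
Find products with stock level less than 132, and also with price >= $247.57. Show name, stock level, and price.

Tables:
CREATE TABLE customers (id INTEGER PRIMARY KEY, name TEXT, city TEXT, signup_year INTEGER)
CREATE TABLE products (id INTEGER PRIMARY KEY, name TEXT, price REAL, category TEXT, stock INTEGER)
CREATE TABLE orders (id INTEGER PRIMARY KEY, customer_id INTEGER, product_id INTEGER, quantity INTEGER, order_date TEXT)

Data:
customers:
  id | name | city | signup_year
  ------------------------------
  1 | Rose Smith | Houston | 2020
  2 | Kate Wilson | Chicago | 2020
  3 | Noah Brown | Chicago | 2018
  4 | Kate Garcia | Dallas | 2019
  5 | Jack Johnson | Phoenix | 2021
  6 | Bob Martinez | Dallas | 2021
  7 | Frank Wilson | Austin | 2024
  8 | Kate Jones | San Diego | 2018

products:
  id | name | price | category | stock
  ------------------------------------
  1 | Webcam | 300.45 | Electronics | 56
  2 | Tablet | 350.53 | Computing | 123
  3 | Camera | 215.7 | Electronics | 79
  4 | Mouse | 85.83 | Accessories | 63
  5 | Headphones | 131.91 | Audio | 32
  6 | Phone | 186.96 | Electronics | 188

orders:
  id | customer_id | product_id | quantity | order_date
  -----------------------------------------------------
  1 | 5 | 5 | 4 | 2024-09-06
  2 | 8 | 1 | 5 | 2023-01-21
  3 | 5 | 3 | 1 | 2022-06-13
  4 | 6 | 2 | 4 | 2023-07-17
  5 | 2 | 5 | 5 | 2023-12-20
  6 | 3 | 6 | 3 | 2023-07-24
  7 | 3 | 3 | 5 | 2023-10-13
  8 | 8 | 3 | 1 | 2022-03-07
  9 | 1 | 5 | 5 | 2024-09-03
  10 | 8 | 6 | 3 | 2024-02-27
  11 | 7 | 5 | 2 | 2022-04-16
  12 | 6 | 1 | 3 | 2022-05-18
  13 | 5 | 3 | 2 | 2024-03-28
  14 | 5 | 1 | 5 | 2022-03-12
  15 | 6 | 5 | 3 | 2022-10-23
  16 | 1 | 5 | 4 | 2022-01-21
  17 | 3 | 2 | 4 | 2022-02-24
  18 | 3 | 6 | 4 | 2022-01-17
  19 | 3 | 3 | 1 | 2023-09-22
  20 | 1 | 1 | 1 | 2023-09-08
SELECT name, stock, price FROM products WHERE stock < 132 AND price >= 247.57

Execution result:
name | stock | price
Webcam | 56 | 300.45
Tablet | 123 | 350.53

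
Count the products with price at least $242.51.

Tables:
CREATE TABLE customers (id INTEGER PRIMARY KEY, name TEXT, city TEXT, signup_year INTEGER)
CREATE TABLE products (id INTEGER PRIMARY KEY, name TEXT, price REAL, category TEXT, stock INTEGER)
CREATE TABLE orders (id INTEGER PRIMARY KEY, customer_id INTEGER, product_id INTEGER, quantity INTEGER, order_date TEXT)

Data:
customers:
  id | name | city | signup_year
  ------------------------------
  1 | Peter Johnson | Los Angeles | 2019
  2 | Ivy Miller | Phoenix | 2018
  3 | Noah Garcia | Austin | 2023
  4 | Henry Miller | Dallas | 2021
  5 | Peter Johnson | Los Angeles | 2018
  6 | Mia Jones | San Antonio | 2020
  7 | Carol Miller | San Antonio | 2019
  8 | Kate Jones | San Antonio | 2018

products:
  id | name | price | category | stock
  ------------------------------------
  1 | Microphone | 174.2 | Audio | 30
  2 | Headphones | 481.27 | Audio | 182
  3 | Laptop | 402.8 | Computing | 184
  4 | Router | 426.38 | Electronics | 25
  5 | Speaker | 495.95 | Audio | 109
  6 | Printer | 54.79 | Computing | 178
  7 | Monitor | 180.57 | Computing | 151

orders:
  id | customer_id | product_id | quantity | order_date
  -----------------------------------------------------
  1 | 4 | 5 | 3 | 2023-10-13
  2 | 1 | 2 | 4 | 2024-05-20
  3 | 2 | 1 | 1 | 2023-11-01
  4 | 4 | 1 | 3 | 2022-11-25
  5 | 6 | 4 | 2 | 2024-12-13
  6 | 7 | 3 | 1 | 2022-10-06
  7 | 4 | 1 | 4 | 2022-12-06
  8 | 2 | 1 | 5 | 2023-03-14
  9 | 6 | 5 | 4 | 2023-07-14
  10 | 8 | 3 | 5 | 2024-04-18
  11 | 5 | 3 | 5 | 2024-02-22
SELECT COUNT(*) FROM products WHERE price >= 242.51

Execution result:
4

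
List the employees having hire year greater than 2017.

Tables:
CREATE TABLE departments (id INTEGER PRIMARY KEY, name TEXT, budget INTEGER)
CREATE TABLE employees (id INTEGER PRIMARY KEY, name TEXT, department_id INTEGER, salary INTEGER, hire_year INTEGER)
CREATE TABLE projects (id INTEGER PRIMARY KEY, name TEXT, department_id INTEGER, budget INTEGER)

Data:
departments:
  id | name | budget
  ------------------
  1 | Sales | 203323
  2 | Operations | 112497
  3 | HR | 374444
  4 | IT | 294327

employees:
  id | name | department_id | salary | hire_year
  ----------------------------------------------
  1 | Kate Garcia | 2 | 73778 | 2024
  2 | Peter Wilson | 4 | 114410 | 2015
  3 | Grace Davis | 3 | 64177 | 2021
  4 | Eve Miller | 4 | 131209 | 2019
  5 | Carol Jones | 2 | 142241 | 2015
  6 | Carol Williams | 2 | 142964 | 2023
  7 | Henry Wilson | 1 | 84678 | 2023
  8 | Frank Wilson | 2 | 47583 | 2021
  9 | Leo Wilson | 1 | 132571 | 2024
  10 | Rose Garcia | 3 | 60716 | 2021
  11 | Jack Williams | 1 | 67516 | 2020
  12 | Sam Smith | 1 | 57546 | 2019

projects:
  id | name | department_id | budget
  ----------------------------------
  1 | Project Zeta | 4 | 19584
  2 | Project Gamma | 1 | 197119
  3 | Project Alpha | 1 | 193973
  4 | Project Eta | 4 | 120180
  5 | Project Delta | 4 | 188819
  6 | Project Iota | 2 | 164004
SELECT name, hire_year FROM employees WHERE hire_year > 2017

Execution result:
name | hire_year
Kate Garcia | 2024
Grace Davis | 2021
Eve Miller | 2019
Carol Williams | 2023
Henry Wilson | 2023
Frank Wilson | 2021
Leo Wilson | 2024
Rose Garcia | 2021
Jack Williams | 2020
Sam Smith | 2019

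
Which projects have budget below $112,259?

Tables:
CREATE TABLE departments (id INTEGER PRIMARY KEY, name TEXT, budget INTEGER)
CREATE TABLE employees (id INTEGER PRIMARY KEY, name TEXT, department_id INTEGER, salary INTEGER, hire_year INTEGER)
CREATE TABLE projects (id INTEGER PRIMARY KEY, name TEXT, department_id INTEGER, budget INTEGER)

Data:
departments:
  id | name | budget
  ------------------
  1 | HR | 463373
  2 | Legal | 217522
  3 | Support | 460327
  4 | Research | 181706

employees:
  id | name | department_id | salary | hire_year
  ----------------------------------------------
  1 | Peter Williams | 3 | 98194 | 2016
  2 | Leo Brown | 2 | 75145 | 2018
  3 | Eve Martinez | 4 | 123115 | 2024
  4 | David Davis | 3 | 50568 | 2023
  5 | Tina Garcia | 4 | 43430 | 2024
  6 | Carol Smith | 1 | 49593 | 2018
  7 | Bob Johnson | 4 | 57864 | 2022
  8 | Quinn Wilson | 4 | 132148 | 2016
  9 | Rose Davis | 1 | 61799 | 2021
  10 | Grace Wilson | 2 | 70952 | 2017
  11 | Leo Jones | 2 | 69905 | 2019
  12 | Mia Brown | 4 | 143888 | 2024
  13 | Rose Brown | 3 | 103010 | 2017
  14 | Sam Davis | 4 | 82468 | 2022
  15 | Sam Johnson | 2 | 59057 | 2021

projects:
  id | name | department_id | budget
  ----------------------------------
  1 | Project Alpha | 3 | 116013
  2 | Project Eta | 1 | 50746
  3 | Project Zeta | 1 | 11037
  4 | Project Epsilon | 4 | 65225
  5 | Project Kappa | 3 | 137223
SELECT name, budget FROM projects WHERE budget < 112259

Execution result:
name | budget
Project Eta | 50746
Project Zeta | 11037
Project Epsilon | 65225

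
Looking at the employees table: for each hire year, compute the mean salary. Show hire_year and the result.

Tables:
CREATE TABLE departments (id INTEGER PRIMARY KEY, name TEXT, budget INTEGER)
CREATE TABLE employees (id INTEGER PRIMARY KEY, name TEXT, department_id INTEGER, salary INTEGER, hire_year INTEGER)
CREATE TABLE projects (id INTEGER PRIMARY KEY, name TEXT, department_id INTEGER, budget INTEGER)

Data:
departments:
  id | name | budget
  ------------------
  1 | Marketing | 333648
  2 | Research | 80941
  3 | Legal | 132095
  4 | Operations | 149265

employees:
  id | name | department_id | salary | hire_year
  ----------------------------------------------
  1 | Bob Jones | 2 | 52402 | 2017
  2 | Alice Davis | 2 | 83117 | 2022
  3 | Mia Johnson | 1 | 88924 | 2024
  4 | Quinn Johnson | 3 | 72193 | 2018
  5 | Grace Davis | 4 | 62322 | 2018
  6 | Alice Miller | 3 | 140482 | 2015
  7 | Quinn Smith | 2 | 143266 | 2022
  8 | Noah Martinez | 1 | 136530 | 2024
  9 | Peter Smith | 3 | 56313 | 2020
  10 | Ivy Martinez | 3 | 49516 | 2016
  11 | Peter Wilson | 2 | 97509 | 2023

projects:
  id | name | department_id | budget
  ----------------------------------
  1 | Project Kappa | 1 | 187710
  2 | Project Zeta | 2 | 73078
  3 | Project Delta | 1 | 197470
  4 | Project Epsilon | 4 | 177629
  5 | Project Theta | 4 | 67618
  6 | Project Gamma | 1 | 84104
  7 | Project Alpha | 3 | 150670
SELECT hire_year, AVG(salary) AS avg_salary FROM employees GROUP BY hire_year

Execution result:
hire_year | avg_salary
2015 | 140482.00
2016 | 49516.00
2017 | 52402.00
2018 | 67257.50
2020 | 56313.00
2022 | 113191.50
2023 | 97509.00
2024 | 112727.00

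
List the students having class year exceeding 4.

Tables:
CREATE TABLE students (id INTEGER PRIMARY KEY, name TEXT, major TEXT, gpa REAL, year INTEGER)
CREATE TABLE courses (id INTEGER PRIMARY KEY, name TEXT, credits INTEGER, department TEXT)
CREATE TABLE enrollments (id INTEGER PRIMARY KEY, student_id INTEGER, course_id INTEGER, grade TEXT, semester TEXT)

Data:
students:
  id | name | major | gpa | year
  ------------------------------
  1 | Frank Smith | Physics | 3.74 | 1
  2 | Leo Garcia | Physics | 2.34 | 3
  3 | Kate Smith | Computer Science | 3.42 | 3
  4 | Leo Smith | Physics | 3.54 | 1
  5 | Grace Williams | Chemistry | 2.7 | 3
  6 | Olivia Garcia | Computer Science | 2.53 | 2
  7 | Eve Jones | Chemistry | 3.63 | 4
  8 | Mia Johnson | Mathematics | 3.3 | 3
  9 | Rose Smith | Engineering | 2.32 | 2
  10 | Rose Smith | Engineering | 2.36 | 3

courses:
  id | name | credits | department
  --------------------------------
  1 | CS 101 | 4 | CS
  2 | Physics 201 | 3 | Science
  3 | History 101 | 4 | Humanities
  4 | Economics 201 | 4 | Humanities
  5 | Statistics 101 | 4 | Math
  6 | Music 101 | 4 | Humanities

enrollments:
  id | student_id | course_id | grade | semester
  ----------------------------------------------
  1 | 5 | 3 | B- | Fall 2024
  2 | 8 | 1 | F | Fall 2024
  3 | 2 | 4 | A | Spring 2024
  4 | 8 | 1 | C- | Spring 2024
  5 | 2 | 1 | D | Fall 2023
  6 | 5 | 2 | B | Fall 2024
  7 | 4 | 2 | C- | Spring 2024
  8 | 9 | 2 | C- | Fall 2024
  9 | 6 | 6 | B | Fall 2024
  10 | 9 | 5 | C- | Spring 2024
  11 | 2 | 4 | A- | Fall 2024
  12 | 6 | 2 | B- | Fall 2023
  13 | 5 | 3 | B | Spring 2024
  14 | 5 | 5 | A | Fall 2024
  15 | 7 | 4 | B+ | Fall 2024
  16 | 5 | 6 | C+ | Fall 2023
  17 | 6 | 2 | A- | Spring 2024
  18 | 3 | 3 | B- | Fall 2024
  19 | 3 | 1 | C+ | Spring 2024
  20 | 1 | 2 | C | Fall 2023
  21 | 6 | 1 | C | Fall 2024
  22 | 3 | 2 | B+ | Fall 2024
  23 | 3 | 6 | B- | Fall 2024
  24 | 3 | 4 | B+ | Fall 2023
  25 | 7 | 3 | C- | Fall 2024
SELECT name, year FROM students WHERE year > 4

Execution result:
(no rows)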